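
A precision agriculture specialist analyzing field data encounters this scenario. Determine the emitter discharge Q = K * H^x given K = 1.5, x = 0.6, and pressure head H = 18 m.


Q = K * H^x
  = 1.5 * 18^0.6
  = 1.5 * 5.6645
  = 8.50 L/h


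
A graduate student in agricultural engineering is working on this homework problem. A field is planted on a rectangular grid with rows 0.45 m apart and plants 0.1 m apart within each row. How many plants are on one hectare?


D = 10000 / (row_sp * plant_sp)
  = 10000 / (0.45 * 0.1)
  = 10000 / 0.0450
  = 222222.22 plants/ha


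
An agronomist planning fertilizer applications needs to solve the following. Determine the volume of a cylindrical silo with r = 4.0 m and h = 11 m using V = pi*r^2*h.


V = pi * r^2 * h
  = pi * 4.0^2 * 11
  = pi * 16 * 11
  = 552.92 m^3


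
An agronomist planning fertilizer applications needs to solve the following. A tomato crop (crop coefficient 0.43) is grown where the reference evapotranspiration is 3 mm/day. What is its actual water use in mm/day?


ETc = Kc * ET0
    = 0.43 * 3
    = 1.29 mm/day


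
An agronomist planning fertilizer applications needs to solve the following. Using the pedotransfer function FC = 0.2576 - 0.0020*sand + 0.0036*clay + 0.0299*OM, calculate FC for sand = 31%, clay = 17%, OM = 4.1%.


FC = 0.2576 - 0.0020*31 + 0.0036*17 + 0.0299*4.1
   = 0.2576 - 0.0620 + 0.0612 + 0.1226
   = 0.3794


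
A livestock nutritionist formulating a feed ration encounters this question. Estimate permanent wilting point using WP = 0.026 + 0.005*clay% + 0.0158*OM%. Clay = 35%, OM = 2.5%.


WP = 0.026 + 0.005*35 + 0.0158*2.5
   = 0.026 + 0.1750 + 0.0395
   = 0.2405


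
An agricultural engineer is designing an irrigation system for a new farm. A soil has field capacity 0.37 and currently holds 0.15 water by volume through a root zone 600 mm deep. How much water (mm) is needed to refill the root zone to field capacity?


SMD = (FC - theta) * D
    = (0.37 - 0.15) * 600
    = 0.220 * 600
    = 132 mm


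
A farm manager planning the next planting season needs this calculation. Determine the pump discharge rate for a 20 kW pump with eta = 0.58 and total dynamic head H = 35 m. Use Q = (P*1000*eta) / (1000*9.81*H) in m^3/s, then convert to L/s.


Q = (P * 1000 * eta) / (rho * g * H)
  = (20 * 1000 * 0.58) / (1000 * 9.81 * 35)
  = 11600 / 343350
  = 0.03378 m^3/s = 33.78 L/s


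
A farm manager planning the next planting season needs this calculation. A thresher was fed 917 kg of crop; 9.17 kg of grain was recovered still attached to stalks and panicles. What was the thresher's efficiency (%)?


eta = (total - unthreshed) / total * 100
    = (917 - 9.17) / 917 * 100
    = 907.83 / 917 * 100
    = 99%


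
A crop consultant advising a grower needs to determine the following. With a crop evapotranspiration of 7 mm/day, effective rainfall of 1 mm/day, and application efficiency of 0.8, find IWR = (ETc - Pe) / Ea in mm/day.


IWR = (ETc - Pe) / Ea
    = (7 - 1) / 0.8
    = 6 / 0.8
    = 7.50 mm/day


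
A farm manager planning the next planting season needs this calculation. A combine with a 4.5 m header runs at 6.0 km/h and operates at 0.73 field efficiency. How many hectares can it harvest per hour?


C = w * v * eta_f / 10
  = 4.5 * 6.0 * 0.73 / 10
  = 19.71 / 10
  = 1.97 ha/h


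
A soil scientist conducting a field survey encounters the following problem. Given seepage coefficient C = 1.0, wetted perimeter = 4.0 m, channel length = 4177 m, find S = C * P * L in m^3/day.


S = C * P * L
  = 1.0 * 4.0 * 4177
  = 16708 m^3/day


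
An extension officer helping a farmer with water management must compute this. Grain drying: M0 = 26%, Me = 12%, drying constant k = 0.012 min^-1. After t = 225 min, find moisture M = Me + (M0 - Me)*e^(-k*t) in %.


M = Me + (M0 - Me) * e^(-k*t)
  = 12 + (26 - 12) * e^(-0.012*225)
  = 12 + 14 * e^(-2.700)
  = 12 + 14 * 0.06721
  = 12 + 0.9409
  = 12.94%


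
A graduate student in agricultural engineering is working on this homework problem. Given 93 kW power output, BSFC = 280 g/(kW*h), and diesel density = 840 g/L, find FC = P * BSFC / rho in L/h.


FC = P * BSFC / rho_fuel
   = 93 * 280 / 840
   = 26040 / 840
   = 31 L/h


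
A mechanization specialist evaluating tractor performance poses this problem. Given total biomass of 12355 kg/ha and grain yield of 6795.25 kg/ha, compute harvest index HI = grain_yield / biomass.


HI = grain_yield / biomass
   = 6795.25 / 12355
   = 0.55


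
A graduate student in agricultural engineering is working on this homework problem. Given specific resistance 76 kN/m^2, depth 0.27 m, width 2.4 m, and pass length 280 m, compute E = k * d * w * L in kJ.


E = k * d * w * L
  = 76 * 0.27 * 2.4 * 280
  = 13789.44 kJ


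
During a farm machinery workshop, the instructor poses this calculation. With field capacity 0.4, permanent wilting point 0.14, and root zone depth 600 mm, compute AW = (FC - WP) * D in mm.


AW = (FC - WP) * D
   = (0.4 - 0.14) * 600
   = 0.26 * 600
   = 156 mm


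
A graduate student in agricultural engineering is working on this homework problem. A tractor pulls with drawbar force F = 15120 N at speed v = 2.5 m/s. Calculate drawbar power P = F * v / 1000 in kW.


P = F * v / 1000
  = 15120 * 2.5 / 1000
  = 37800 / 1000
  = 37.80 kW


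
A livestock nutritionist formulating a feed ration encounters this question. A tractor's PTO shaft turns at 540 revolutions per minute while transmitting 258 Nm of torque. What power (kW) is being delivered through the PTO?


P = 2*pi*n*T / 60000
  = 2*pi * 540 * 258 / 60000
  = 875373.38 / 60000
  = 14.59 kW


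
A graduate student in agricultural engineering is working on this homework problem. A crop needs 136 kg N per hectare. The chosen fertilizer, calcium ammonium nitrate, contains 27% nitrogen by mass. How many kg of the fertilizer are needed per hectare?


Rate = N_required / (N_content / 100)
     = 136 / (27 / 100)
     = 136 / 0.27
     = 503.70 kg/ha


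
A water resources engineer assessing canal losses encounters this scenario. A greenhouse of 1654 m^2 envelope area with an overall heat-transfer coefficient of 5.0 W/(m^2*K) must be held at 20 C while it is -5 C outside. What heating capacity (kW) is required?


dT = 20 - (-5) = 25 K
Q = U * A * dT
  = 5.0 * 1654 * 25
  = 206750 W = 206.75 kW


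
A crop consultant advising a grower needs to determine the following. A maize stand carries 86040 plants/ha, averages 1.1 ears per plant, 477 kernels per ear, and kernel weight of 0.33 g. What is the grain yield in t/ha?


Y = density * ears * kernels * kw
  = 86040 * 1.1 * 477 * 0.33 g/ha
  = 14897912.04 g/ha
  = 14897.91 kg/ha = 14.90 t/ha


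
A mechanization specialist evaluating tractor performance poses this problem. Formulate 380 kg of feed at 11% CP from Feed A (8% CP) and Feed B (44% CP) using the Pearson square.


parts_A = CP_b - target = 44 - 11 = 33
parts_B = target - CP_a = 11 - 8 = 3
total_parts = 33 + 3 = 36
Feed A = 380 * 33 / 36 = 348.33 kg
Feed B = 380 * 3 / 36 = 31.67 kg

348.33 kg


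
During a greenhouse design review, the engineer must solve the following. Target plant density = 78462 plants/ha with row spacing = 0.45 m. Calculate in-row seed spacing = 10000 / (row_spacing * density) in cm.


spacing = 10000 / (row_sp * density)
        = 10000 / (0.45 * 78462)
        = 10000 / 35307.90
        = 0.28322 m = 28.32 cm


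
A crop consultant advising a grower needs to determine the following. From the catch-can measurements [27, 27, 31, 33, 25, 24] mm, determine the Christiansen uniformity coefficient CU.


xbar = 167 / 6 = 27.833
sum|xi - xbar| = 16.667
CU = 100 * (1 - 16.667 / (6 * 27.833))
   = 100 * (1 - 0.0998)
   = 90.02%


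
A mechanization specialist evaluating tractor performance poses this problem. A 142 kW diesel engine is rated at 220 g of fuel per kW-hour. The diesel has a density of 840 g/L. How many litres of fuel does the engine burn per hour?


FC = P * BSFC / rho_fuel
   = 142 * 220 / 840
   = 31240 / 840
   = 37.19 L/h


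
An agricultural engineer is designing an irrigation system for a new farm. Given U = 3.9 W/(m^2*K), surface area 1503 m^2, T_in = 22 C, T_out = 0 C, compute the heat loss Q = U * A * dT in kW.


dT = 22 - (0) = 22 K
Q = U * A * dT
  = 3.9 * 1503 * 22
  = 128957.40 W = 128.96 kW


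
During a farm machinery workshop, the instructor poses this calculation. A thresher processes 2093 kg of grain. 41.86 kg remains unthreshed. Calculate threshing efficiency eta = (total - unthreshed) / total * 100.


eta = (total - unthreshed) / total * 100
    = (2093 - 41.86) / 2093 * 100
    = 2051.14 / 2093 * 100
    = 98%


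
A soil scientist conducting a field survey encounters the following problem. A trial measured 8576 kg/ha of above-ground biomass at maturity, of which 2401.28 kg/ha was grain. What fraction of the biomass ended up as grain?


HI = grain_yield / biomass
   = 2401.28 / 8576
   = 0.28


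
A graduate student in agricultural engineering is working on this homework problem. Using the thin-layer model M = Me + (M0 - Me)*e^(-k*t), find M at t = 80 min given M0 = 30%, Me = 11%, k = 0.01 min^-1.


M = Me + (M0 - Me) * e^(-k*t)
  = 11 + (30 - 11) * e^(-0.01*80)
  = 11 + 19 * e^(-0.800)
  = 11 + 19 * 0.44933
  = 11 + 8.5373
  = 19.54%


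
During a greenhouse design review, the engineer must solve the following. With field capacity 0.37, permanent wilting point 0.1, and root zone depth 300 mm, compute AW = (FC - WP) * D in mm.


AW = (FC - WP) * D
   = (0.37 - 0.1) * 300
   = 0.27 * 300
   = 81 mm


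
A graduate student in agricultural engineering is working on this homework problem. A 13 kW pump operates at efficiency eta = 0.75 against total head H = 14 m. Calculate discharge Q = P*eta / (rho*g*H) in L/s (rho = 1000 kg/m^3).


Q = (P * 1000 * eta) / (rho * g * H)
  = (13 * 1000 * 0.75) / (1000 * 9.81 * 14)
  = 9750 / 137340
  = 0.07099 m^3/s = 70.99 L/s


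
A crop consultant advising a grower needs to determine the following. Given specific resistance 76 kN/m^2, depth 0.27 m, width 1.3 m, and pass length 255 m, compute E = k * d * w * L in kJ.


E = k * d * w * L
  = 76 * 0.27 * 1.3 * 255
  = 6802.38 kJ


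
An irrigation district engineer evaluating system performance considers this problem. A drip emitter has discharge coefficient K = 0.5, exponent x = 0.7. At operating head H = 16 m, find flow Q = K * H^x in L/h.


Q = K * H^x
  = 0.5 * 16^0.7
  = 0.5 * 6.9644
  = 3.48 L/h


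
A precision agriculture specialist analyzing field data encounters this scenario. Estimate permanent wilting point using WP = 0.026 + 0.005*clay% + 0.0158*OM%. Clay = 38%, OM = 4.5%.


WP = 0.026 + 0.005*38 + 0.0158*4.5
   = 0.026 + 0.1900 + 0.0711
   = 0.2871


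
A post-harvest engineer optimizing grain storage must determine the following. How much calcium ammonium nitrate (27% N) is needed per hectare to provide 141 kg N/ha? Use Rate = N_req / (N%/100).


Rate = N_required / (N_content / 100)
     = 141 / (27 / 100)
     = 141 / 0.27
     = 522.22 kg/ha


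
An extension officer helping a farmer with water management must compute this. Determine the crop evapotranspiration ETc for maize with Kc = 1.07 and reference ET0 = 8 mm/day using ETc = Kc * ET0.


ETc = Kc * ET0
    = 1.07 * 8
    = 8.56 mm/day


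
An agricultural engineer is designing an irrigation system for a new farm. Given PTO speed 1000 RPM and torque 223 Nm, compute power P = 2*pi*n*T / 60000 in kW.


P = 2*pi*n*T / 60000
  = 2*pi * 1000 * 223 / 60000
  = 1401150.32 / 60000
  = 23.35 kW


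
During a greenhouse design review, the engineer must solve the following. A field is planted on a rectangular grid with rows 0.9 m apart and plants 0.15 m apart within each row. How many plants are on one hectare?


D = 10000 / (row_sp * plant_sp)
  = 10000 / (0.9 * 0.15)
  = 10000 / 0.1350
  = 74074.07 plants/ha


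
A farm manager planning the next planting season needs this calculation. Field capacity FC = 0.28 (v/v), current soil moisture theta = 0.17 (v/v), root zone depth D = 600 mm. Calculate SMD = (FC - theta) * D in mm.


SMD = (FC - theta) * D
    = (0.28 - 0.17) * 600
    = 0.110 * 600
    = 66 mm


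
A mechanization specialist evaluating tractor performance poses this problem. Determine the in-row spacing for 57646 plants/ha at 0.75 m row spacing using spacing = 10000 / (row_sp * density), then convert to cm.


spacing = 10000 / (row_sp * density)
        = 10000 / (0.75 * 57646)
        = 10000 / 43234.50
        = 0.23130 m = 23.13 cm


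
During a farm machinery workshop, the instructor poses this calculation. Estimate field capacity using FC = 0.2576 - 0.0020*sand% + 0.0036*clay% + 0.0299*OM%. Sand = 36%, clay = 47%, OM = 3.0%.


FC = 0.2576 - 0.0020*36 + 0.0036*47 + 0.0299*3.0
   = 0.2576 - 0.0720 + 0.1692 + 0.0897
   = 0.4445


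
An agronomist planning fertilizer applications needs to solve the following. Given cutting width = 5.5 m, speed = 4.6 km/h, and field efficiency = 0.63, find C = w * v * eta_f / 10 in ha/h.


C = w * v * eta_f / 10
  = 5.5 * 4.6 * 0.63 / 10
  = 15.94 / 10
  = 1.59 ha/h


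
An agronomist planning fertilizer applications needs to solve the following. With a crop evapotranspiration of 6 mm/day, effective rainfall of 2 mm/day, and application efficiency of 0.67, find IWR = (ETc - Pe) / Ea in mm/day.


IWR = (ETc - Pe) / Ea
    = (6 - 2) / 0.67
    = 4 / 0.67
    = 5.97 mm/day


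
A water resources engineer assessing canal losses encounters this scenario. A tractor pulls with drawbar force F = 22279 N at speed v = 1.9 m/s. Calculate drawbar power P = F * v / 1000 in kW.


P = F * v / 1000
  = 22279 * 1.9 / 1000
  = 42330.10 / 1000
  = 42.33 kW


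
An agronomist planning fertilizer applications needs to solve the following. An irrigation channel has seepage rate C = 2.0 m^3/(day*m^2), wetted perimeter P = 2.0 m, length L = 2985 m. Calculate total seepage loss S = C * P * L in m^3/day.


S = C * P * L
  = 2.0 * 2.0 * 2985
  = 11940 m^3/day


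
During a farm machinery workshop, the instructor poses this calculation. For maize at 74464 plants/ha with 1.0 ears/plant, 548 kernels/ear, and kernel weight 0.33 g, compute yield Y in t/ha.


Y = density * ears * kernels * kw
  = 74464 * 1.0 * 548 * 0.33 g/ha
  = 13466069.76 g/ha
  = 13466.07 kg/ha = 13.47 t/ha


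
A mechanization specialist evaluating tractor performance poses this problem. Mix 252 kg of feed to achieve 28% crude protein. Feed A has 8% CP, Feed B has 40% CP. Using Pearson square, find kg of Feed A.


parts_A = CP_b - target = 40 - 28 = 12
parts_B = target - CP_a = 28 - 8 = 20
total_parts = 12 + 20 = 32
Feed A = 252 * 12 / 32 = 94.50 kg
Feed B = 252 * 20 / 32 = 157.50 kg

94.50 kg


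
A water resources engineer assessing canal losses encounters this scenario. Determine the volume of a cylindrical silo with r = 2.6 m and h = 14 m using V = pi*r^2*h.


V = pi * r^2 * h
  = pi * 2.6^2 * 14
  = pi * 6.76 * 14
  = 297.32 m^3


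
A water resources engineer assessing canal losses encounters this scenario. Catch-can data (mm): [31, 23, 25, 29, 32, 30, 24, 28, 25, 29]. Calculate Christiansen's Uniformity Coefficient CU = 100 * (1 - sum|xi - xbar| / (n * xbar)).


xbar = 276 / 10 = 27.600
sum|xi - xbar| = 26.800
CU = 100 * (1 - 26.800 / (10 * 27.600))
   = 100 * (1 - 0.0971)
   = 90.29%


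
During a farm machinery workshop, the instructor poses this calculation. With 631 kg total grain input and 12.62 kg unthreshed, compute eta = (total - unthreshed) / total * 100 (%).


eta = (total - unthreshed) / total * 100
    = (631 - 12.62) / 631 * 100
    = 618.38 / 631 * 100
    = 98%


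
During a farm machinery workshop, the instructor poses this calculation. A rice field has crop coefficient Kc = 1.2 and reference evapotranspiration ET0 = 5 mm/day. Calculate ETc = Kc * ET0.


ETc = Kc * ET0
    = 1.2 * 5
    = 6 mm/day


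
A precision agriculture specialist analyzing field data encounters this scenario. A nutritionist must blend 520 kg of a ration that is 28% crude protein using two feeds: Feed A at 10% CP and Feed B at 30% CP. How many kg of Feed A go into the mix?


parts_A = CP_b - target = 30 - 28 = 2
parts_B = target - CP_a = 28 - 10 = 18
total_parts = 2 + 18 = 20
Feed A = 520 * 2 / 20 = 52 kg
Feed B = 520 * 18 / 20 = 468 kg

52 kg


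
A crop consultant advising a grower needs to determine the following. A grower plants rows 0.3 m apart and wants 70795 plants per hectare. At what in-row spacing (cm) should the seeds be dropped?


spacing = 10000 / (row_sp * density)
        = 10000 / (0.3 * 70795)
        = 10000 / 21238.50
        = 0.47084 m = 47.08 cm


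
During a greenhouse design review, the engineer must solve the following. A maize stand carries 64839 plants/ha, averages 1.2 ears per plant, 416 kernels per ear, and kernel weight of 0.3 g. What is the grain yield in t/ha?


Y = density * ears * kernels * kw
  = 64839 * 1.2 * 416 * 0.3 g/ha
  = 9710288.64 g/ha
  = 9710.29 kg/ha = 9.71 t/ha


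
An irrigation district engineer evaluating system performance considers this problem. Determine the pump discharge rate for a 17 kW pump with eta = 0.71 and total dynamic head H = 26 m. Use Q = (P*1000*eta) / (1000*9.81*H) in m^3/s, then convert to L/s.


Q = (P * 1000 * eta) / (rho * g * H)
  = (17 * 1000 * 0.71) / (1000 * 9.81 * 26)
  = 12070 / 255060
  = 0.04732 m^3/s = 47.32 L/s


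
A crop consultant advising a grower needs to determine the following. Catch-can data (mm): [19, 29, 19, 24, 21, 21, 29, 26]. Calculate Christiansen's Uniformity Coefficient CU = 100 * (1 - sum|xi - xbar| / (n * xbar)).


xbar = 188 / 8 = 23.500
sum|xi - xbar| = 28
CU = 100 * (1 - 28 / (8 * 23.500))
   = 100 * (1 - 0.1489)
   = 85.11%


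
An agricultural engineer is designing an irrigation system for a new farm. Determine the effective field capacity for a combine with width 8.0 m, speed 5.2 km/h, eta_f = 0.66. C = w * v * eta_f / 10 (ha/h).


C = w * v * eta_f / 10
  = 8.0 * 5.2 * 0.66 / 10
  = 27.46 / 10
  = 2.75 ha/h


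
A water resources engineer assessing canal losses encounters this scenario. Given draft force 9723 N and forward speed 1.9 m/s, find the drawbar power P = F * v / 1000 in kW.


P = F * v / 1000
  = 9723 * 1.9 / 1000
  = 18473.70 / 1000
  = 18.47 kW


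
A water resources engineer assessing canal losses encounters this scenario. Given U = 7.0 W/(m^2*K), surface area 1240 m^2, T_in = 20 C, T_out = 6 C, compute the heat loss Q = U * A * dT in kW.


dT = 20 - (6) = 14 K
Q = U * A * dT
  = 7.0 * 1240 * 14
  = 121520 W = 121.52 kW


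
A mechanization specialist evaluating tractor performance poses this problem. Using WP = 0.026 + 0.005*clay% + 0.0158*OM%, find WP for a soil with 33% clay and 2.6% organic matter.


WP = 0.026 + 0.005*33 + 0.0158*2.6
   = 0.026 + 0.1650 + 0.0411
   = 0.2321


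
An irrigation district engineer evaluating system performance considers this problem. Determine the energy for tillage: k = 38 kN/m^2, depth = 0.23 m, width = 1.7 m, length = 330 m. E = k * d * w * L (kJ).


E = k * d * w * L
  = 38 * 0.23 * 1.7 * 330
  = 4903.14 kJ


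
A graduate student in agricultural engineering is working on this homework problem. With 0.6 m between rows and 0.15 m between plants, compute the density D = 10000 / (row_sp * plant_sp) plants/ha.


D = 10000 / (row_sp * plant_sp)
  = 10000 / (0.6 * 0.15)
  = 10000 / 0.0900
  = 111111.11 plants/ha


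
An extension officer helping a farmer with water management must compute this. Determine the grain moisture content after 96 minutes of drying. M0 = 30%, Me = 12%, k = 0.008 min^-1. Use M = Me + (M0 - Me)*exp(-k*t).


M = Me + (M0 - Me) * e^(-k*t)
  = 12 + (30 - 12) * e^(-0.008*96)
  = 12 + 18 * e^(-0.768)
  = 12 + 18 * 0.46394
  = 12 + 8.3509
  = 20.35%


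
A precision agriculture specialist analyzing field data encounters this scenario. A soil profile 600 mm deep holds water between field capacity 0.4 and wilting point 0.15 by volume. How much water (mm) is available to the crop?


AW = (FC - WP) * D
   = (0.4 - 0.15) * 600
   = 0.25 * 600
   = 150 mm


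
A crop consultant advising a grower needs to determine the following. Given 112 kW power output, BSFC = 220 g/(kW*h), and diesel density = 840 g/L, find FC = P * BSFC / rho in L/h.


FC = P * BSFC / rho_fuel
   = 112 * 220 / 840
   = 24640 / 840
   = 29.33 L/h


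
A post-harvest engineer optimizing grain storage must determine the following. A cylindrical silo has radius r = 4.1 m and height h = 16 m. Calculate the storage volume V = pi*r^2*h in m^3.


V = pi * r^2 * h
  = pi * 4.1^2 * 16
  = pi * 16.81 * 16
  = 844.96 m^3


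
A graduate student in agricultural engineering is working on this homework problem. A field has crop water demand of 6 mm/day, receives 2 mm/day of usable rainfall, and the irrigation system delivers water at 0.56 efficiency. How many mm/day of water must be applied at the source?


IWR = (ETc - Pe) / Ea
    = (6 - 2) / 0.56
    = 4 / 0.56
    = 7.14 mm/day


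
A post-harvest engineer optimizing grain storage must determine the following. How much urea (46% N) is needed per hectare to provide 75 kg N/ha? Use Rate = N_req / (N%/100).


Rate = N_required / (N_content / 100)
     = 75 / (46 / 100)
     = 75 / 0.46
     = 163.04 kg/ha


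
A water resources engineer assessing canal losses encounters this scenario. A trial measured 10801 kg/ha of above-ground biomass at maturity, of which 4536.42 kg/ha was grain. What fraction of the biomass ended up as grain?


HI = grain_yield / biomass
   = 4536.42 / 10801
   = 0.42


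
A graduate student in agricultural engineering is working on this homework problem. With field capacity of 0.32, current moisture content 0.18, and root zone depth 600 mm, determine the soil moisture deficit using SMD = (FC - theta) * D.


SMD = (FC - theta) * D
    = (0.32 - 0.18) * 600
    = 0.140 * 600
    = 84 mm


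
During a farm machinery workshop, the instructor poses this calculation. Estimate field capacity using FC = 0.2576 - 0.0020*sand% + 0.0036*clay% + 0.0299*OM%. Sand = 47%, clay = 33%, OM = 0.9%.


FC = 0.2576 - 0.0020*47 + 0.0036*33 + 0.0299*0.9
   = 0.2576 - 0.0940 + 0.1188 + 0.0269
   = 0.3093


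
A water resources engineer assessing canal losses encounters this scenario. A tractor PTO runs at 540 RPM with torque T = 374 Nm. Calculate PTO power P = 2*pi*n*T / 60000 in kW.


P = 2*pi*n*T / 60000
  = 2*pi * 540 * 374 / 60000
  = 1268952.10 / 60000
  = 21.15 kW


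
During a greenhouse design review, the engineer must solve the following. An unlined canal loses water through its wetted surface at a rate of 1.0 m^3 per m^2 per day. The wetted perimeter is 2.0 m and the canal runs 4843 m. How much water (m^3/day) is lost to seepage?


S = C * P * L
  = 1.0 * 2.0 * 4843
  = 9686 m^3/day


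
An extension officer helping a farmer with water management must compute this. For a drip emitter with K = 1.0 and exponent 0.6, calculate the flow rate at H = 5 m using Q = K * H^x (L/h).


Q = K * H^x
  = 1.0 * 5^0.6
  = 1.0 * 2.6265
  = 2.63 L/h


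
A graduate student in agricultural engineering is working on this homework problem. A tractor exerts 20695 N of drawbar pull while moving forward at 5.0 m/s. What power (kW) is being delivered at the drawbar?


P = F * v / 1000
  = 20695 * 5.0 / 1000
  = 103475 / 1000
  = 103.48 kW


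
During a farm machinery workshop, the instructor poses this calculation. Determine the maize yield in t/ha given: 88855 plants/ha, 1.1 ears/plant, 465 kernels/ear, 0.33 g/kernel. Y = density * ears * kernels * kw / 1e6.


Y = density * ears * kernels * kw
  = 88855 * 1.1 * 465 * 0.33 g/ha
  = 14998279.73 g/ha
  = 14998.28 kg/ha = 15.00 t/ha


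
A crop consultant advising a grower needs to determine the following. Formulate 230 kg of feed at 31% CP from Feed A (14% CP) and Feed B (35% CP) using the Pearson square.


parts_A = CP_b - target = 35 - 31 = 4
parts_B = target - CP_a = 31 - 14 = 17
total_parts = 4 + 17 = 21
Feed A = 230 * 4 / 21 = 43.81 kg
Feed B = 230 * 17 / 21 = 186.19 kg

43.81 kg


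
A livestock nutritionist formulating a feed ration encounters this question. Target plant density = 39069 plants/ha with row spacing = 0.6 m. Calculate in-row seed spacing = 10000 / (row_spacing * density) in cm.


spacing = 10000 / (row_sp * density)
        = 10000 / (0.6 * 39069)
        = 10000 / 23441.40
        = 0.42660 m = 42.66 cm


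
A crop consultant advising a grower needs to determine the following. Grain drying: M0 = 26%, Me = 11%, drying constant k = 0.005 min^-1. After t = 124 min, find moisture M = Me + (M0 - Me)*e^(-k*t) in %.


M = Me + (M0 - Me) * e^(-k*t)
  = 11 + (26 - 11) * e^(-0.005*124)
  = 11 + 15 * e^(-0.620)
  = 11 + 15 * 0.53794
  = 11 + 8.0692
  = 19.07%


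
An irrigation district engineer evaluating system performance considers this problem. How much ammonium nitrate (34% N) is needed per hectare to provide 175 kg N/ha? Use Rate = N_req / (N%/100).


Rate = N_required / (N_content / 100)
     = 175 / (34 / 100)
     = 175 / 0.34
     = 514.71 kg/ha


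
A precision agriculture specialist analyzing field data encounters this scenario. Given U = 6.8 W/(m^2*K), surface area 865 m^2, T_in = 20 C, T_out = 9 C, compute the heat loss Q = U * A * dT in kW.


dT = 20 - (9) = 11 K
Q = U * A * dT
  = 6.8 * 865 * 11
  = 64702 W = 64.70 kW


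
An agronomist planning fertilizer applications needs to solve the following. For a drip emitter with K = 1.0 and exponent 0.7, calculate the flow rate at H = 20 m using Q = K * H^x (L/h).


Q = K * H^x
  = 1.0 * 20^0.7
  = 1.0 * 8.1418
  = 8.14 L/h


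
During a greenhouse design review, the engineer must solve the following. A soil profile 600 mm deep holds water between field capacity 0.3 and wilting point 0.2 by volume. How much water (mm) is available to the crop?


AW = (FC - WP) * D
   = (0.3 - 0.2) * 600
   = 0.10 * 600
   = 60 mm


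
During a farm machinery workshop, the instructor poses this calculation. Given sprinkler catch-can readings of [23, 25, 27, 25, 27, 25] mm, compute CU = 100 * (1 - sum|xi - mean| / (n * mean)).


xbar = 152 / 6 = 25.333
sum|xi - xbar| = 6.667
CU = 100 * (1 - 6.667 / (6 * 25.333))
   = 100 * (1 - 0.0439)
   = 95.61%


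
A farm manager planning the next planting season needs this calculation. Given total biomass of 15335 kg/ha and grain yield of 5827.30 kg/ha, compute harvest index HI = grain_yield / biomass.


HI = grain_yield / biomass
   = 5827.30 / 15335
   = 0.38


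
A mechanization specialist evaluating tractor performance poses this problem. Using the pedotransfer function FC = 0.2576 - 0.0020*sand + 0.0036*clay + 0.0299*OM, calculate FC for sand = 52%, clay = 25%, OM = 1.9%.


FC = 0.2576 - 0.0020*52 + 0.0036*25 + 0.0299*1.9
   = 0.2576 - 0.1040 + 0.0900 + 0.0568
   = 0.3004


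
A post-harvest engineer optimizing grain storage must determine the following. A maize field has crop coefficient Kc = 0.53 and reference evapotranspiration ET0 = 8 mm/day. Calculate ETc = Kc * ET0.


ETc = Kc * ET0
    = 0.53 * 8
    = 4.24 mm/day


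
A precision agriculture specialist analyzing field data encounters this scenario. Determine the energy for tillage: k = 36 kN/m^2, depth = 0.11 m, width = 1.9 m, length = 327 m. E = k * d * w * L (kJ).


E = k * d * w * L
  = 36 * 0.11 * 1.9 * 327
  = 2460.35 kJ


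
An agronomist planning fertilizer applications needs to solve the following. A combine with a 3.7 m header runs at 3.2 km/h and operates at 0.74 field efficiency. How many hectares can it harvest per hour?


C = w * v * eta_f / 10
  = 3.7 * 3.2 * 0.74 / 10
  = 8.76 / 10
  = 0.88 ha/h


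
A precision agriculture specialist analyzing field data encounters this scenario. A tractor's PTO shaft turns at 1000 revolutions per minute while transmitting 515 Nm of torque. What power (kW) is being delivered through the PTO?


P = 2*pi*n*T / 60000
  = 2*pi * 1000 * 515 / 60000
  = 3235840.43 / 60000
  = 53.93 kW


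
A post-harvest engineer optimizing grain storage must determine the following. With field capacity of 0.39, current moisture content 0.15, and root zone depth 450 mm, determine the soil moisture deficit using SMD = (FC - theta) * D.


SMD = (FC - theta) * D
    = (0.39 - 0.15) * 450
    = 0.240 * 450
    = 108 mm


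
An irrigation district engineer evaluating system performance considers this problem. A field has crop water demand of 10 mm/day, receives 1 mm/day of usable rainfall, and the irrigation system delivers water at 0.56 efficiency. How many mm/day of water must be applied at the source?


IWR = (ETc - Pe) / Ea
    = (10 - 1) / 0.56
    = 9 / 0.56
    = 16.07 mm/day


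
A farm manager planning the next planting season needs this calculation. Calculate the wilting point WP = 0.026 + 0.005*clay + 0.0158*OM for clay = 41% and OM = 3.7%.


WP = 0.026 + 0.005*41 + 0.0158*3.7
   = 0.026 + 0.2050 + 0.0585
   = 0.2895


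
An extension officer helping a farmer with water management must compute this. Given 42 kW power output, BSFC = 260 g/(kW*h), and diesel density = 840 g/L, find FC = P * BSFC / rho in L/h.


FC = P * BSFC / rho_fuel
   = 42 * 260 / 840
   = 10920 / 840
   = 13 L/h


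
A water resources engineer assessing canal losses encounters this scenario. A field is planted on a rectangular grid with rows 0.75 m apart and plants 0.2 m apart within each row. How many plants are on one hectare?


D = 10000 / (row_sp * plant_sp)
  = 10000 / (0.75 * 0.2)
  = 10000 / 0.1500
  = 66666.67 plants/ha


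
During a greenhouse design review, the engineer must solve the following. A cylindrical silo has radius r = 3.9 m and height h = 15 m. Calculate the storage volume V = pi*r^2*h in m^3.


V = pi * r^2 * h
  = pi * 3.9^2 * 15
  = pi * 15.21 * 15
  = 716.75 m^3


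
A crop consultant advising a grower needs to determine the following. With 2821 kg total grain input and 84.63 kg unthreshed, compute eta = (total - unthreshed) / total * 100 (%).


eta = (total - unthreshed) / total * 100
    = (2821 - 84.63) / 2821 * 100
    = 2736.37 / 2821 * 100
    = 97%


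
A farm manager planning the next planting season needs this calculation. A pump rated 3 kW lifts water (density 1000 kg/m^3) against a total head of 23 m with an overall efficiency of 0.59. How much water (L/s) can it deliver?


Q = (P * 1000 * eta) / (rho * g * H)
  = (3 * 1000 * 0.59) / (1000 * 9.81 * 23)
  = 1770 / 225630
  = 0.00784 m^3/s = 7.84 L/s


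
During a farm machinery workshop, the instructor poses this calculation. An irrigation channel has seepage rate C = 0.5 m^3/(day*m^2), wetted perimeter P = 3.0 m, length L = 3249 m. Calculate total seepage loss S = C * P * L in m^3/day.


S = C * P * L
  = 0.5 * 3.0 * 3249
  = 4873.50 m^3/day


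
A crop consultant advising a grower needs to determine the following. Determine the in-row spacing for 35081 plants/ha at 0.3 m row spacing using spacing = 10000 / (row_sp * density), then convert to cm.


spacing = 10000 / (row_sp * density)
        = 10000 / (0.3 * 35081)
        = 10000 / 10524.30
        = 0.95018 m = 95.02 cm


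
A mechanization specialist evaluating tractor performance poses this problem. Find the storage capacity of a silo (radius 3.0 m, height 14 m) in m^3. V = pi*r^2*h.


V = pi * r^2 * h
  = pi * 3.0^2 * 14
  = pi * 9 * 14
  = 395.84 m^3


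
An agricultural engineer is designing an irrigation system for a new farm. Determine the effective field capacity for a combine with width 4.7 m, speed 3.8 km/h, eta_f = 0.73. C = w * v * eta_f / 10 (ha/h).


C = w * v * eta_f / 10
  = 4.7 * 3.8 * 0.73 / 10
  = 13.04 / 10
  = 1.30 ha/h


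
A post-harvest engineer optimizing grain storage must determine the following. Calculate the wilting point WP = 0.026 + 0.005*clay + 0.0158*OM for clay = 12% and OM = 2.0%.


WP = 0.026 + 0.005*12 + 0.0158*2.0
   = 0.026 + 0.0600 + 0.0316
   = 0.1176


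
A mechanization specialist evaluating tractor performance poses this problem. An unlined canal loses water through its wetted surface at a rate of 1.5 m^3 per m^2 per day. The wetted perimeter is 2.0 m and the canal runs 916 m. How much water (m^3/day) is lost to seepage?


S = C * P * L
  = 1.5 * 2.0 * 916
  = 2748 m^3/day


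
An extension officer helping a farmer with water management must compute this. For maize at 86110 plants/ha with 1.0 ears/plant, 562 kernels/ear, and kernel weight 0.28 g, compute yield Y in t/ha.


Y = density * ears * kernels * kw
  = 86110 * 1.0 * 562 * 0.28 g/ha
  = 13550269.60 g/ha
  = 13550.27 kg/ha = 13.55 t/ha


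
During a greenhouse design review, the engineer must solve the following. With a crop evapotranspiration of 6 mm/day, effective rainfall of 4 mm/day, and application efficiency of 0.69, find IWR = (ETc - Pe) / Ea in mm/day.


IWR = (ETc - Pe) / Ea
    = (6 - 4) / 0.69
    = 2 / 0.69
    = 2.90 mm/day


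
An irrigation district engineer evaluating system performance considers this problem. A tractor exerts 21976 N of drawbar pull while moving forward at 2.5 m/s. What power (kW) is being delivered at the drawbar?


P = F * v / 1000
  = 21976 * 2.5 / 1000
  = 54940 / 1000
  = 54.94 kW


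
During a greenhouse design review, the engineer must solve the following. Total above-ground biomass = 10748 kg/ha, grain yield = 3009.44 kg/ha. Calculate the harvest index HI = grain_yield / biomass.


HI = grain_yield / biomass
   = 3009.44 / 10748
   = 0.28


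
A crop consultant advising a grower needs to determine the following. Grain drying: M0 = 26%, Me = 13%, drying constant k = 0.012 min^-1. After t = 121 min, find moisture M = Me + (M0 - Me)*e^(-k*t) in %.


M = Me + (M0 - Me) * e^(-k*t)
  = 13 + (26 - 13) * e^(-0.012*121)
  = 13 + 13 * e^(-1.452)
  = 13 + 13 * 0.23410
  = 13 + 3.0433
  = 16.04%


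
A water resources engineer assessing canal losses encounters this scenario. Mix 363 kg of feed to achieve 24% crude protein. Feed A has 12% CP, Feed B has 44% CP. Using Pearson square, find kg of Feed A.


parts_A = CP_b - target = 44 - 24 = 20
parts_B = target - CP_a = 24 - 12 = 12
total_parts = 20 + 12 = 32
Feed A = 363 * 20 / 32 = 226.88 kg
Feed B = 363 * 12 / 32 = 136.13 kg

226.88 kg


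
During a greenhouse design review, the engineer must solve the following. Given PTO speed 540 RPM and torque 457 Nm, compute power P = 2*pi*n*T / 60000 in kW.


P = 2*pi*n*T / 60000
  = 2*pi * 540 * 457 / 60000
  = 1550564.47 / 60000
  = 25.84 kW


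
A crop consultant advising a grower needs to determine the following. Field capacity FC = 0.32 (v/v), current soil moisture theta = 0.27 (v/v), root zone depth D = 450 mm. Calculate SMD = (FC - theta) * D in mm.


SMD = (FC - theta) * D
    = (0.32 - 0.27) * 450
    = 0.050 * 450
    = 22.50 mm


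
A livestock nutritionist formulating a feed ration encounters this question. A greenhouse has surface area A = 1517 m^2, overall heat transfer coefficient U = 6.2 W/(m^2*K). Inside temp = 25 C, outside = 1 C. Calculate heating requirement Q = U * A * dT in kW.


dT = 25 - (1) = 24 K
Q = U * A * dT
  = 6.2 * 1517 * 24
  = 225729.60 W = 225.73 kW


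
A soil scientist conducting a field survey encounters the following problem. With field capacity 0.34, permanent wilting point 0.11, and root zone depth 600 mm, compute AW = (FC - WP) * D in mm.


AW = (FC - WP) * D
   = (0.34 - 0.11) * 600
   = 0.23 * 600
   = 138 mm


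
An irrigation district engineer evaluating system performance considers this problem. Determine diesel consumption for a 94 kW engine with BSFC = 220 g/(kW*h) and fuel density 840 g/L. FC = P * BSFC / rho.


FC = P * BSFC / rho_fuel
   = 94 * 220 / 840
   = 20680 / 840
   = 24.62 L/h


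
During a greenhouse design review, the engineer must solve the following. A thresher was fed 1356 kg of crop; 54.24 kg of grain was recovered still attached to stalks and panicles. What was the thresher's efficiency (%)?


eta = (total - unthreshed) / total * 100
    = (1356 - 54.24) / 1356 * 100
    = 1301.76 / 1356 * 100
    = 96%


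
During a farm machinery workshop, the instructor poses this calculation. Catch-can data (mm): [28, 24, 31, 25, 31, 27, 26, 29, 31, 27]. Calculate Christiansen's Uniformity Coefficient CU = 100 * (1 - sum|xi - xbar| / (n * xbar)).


xbar = 279 / 10 = 27.900
sum|xi - xbar| = 21
CU = 100 * (1 - 21 / (10 * 27.900))
   = 100 * (1 - 0.0753)
   = 92.47%


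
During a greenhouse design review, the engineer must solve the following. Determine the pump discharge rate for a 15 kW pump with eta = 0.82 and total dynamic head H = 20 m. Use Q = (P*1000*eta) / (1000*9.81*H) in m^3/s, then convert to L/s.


Q = (P * 1000 * eta) / (rho * g * H)
  = (15 * 1000 * 0.82) / (1000 * 9.81 * 20)
  = 12300 / 196200
  = 0.06269 m^3/s = 62.69 L/s


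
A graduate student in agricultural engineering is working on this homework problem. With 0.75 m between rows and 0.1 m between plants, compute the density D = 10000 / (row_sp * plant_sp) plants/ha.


D = 10000 / (row_sp * plant_sp)
  = 10000 / (0.75 * 0.1)
  = 10000 / 0.0750
  = 133333.33 plants/ha


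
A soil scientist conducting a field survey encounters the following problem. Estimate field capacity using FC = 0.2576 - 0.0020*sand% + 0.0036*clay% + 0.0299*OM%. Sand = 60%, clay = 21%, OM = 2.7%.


FC = 0.2576 - 0.0020*60 + 0.0036*21 + 0.0299*2.7
   = 0.2576 - 0.1200 + 0.0756 + 0.0807
   = 0.2939


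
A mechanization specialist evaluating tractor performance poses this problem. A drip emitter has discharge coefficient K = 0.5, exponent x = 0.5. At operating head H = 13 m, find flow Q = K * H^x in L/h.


Q = K * H^x
  = 0.5 * 13^0.5
  = 0.5 * 3.6056
  = 1.80 L/h


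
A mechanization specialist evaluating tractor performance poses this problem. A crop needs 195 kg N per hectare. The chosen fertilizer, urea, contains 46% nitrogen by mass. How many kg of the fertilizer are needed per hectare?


Rate = N_required / (N_content / 100)
     = 195 / (46 / 100)
     = 195 / 0.46
     = 423.91 kg/ha


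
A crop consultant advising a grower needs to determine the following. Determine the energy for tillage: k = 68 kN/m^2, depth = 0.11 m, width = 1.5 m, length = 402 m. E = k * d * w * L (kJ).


E = k * d * w * L
  = 68 * 0.11 * 1.5 * 402
  = 4510.44 kJ


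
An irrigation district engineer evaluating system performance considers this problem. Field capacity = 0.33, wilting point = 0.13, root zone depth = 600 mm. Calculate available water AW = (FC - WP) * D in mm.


AW = (FC - WP) * D
   = (0.33 - 0.13) * 600
   = 0.20 * 600
   = 120 mm


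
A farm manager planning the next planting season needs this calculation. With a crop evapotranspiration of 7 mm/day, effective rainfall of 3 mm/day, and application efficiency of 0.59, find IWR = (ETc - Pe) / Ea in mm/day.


IWR = (ETc - Pe) / Ea
    = (7 - 3) / 0.59
    = 4 / 0.59
    = 6.78 mm/day


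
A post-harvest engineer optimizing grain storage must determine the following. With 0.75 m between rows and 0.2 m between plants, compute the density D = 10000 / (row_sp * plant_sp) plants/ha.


D = 10000 / (row_sp * plant_sp)
  = 10000 / (0.75 * 0.2)
  = 10000 / 0.1500
  = 66666.67 plants/ha


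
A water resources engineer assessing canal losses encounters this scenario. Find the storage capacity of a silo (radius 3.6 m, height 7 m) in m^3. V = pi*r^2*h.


V = pi * r^2 * h
  = pi * 3.6^2 * 7
  = pi * 12.96 * 7
  = 285.01 m^3


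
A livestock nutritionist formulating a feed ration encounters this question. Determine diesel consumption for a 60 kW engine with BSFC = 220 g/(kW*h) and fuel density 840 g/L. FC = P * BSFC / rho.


FC = P * BSFC / rho_fuel
   = 60 * 220 / 840
   = 13200 / 840
   = 15.71 L/h
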